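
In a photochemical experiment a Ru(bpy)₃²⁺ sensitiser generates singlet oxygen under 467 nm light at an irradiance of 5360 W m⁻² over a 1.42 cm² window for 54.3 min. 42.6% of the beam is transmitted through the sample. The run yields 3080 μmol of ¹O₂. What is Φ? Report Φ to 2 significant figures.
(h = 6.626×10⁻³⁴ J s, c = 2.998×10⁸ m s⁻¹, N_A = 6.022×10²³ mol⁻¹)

Product: 3080 μmol = 0.00308 mol.
Photon energy at 467 nm: hc/λ = (6.626×10⁻³⁴)(2.998×10⁸)/(467×10⁻⁹) = 4.254×10⁻¹⁹ J.
Energy delivered: (5360 W m⁻²)(1.42×10⁻⁴ m²)(3258 s) = 2480 J.
Photons incident: 2480 / 4.254×10⁻¹⁹ = 5.830×10²¹, i.e. 5.830×10²¹/6.022×10²³ = 0.009681 mol.
Fraction absorbed: 1 − 42.6/100 = 0.5740.
Photons absorbed: 0.5740 × 0.009681 = 0.005557 mol.
Φ = 0.00308 mol / 0.005557 mol photons = 0.55.

Φ = 0.55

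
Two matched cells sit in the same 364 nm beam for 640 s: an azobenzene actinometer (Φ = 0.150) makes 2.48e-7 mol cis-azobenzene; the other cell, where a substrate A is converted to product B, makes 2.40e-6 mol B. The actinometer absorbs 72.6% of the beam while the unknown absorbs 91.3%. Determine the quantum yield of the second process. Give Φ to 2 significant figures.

Photons absorbed by the actinometer: 2.48e-7 / 0.150 = 1.653e-6 mol.
Incident flux: 1.653e-6 / 0.726 = 2.277e-6 einstein.
Absorbed by unknown: 0.913 × 2.277e-6 = 2.079e-6 mol.
Φ(unknown) = 2.40e-6 / 2.079e-6 = 1.2.

Φ = 1.2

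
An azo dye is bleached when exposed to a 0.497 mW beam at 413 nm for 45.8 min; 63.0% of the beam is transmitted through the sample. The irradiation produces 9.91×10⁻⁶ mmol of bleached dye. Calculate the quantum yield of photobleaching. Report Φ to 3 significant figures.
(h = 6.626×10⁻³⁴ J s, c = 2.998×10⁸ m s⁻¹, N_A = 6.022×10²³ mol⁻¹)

Product: 9.91×10⁻⁶ mmol = 9.91×10⁻⁹ mol.
Photon energy at 413 nm: hc/λ = (6.626×10⁻³⁴)(2.998×10⁸)/(413×10⁻⁹) = 4.810×10⁻¹⁹ J.
Energy delivered: (0.497 mW)(2748 s) = 1.366 J.
Photons incident: 1.366 / 4.810×10⁻¹⁹ = 2.840×10¹⁸, i.e. 2.840×10¹⁸/6.022×10²³ = 4.716×10⁻⁶ mol.
Fraction absorbed: 1 − 63.0/100 = 0.3700.
Photons absorbed: 0.3700 × 4.716×10⁻⁶ = 1.745×10⁻⁶ mol.
Φ = 9.91×10⁻⁹ mol / 1.745×10⁻⁶ mol photons = 0.00568.

Φ = 0.00568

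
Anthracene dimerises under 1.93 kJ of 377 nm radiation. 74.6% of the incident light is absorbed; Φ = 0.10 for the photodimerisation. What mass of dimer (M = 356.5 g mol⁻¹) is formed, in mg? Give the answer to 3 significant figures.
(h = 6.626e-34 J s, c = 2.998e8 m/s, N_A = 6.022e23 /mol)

162 mg

Photon energy at 377 nm: hc/λ = (6.626e-34)(2.998e8)/(377e-9) = 5.269e-19 J.
Incident energy: 1.93 kJ = 1930 J.
Photons incident: 1930 / 5.269e-19 = 3.663e21, i.e. 3.663e21/6.022e23 = 0.006083 mol.
Photons absorbed: 0.746 × 0.006083 = 0.004538 mol.
Product: Φ × n_abs = 0.10 × 0.004538 = 4.538e-4 mol.
Mass: 4.538e-4 × 356.5 = 0.1618 g = 162 mg.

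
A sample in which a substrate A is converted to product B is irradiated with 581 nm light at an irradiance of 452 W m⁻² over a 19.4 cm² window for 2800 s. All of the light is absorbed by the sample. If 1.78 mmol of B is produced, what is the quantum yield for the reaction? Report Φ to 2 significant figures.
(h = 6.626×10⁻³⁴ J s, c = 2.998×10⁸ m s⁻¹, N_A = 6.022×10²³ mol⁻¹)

Φ = 0.15

Product: 1.78 mmol = 0.00178 mol.
Photon energy at 581 nm: hc/λ = (6.626×10⁻³⁴)(2.998×10⁸)/(581×10⁻⁹) = 3.419×10⁻¹⁹ J.
Energy delivered: (452 W m⁻²)(19.4×10⁻⁴ m²)(2800 s) = 2455 J.
Photons incident: 2455 / 3.419×10⁻¹⁹ = 7.180×10²¹, i.e. 7.180×10²¹/6.022×10²³ = 0.01192 mol.
Φ = 0.00178 mol / 0.01192 mol photons = 0.15.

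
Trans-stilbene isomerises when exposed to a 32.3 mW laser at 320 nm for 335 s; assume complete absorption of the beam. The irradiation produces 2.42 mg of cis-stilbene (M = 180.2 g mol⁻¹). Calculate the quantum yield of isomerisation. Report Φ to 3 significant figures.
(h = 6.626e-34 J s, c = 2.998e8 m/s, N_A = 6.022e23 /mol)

Product: 2.42 mg / 180.2 g mol⁻¹ = 1.343e-5 mol.
Photon energy at 320 nm: hc/λ = (6.626e-34)(2.998e8)/(320e-9) = 6.208e-19 J.
Energy delivered: (32.3 mW)(335 s) = 10.82 J.
Photons incident: 10.82 / 6.208e-19 = 1.743e19, i.e. 1.743e19/6.022e23 = 2.894e-5 mol.
Φ = 1.343e-5 mol / 2.894e-5 mol photons = 0.464.

Φ = 0.464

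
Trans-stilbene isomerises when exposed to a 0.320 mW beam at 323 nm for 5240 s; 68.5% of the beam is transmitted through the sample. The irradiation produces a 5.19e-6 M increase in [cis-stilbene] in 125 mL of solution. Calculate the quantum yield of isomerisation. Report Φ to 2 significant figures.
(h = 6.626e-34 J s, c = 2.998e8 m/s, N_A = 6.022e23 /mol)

Product: (5.19e-6 M)(0.125 L) = 6.488e-7 mol.
Photon energy at 323 nm: hc/λ = (6.626e-34)(2.998e8)/(323e-9) = 6.150e-19 J.
Energy delivered: (0.320 mW)(5240 s) = 1.677 J.
Photons incident: 1.677 / 6.150e-19 = 2.727e18, i.e. 2.727e18/6.022e23 = 4.528e-6 mol.
Fraction absorbed: 1 − 68.5/100 = 0.3150.
Photons absorbed: 0.3150 × 4.528e-6 = 1.426e-6 mol.
Φ = 6.488e-7 mol / 1.426e-6 mol photons = 0.45.

Φ = 0.45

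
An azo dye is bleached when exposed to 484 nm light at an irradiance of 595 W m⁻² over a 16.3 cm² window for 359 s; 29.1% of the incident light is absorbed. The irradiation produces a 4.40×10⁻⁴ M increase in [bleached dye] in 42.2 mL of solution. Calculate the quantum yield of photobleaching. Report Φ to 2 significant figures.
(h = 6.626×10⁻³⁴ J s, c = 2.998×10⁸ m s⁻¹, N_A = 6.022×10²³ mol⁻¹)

Φ = 0.045

Product: (4.40×10⁻⁴ M)(0.0422 L) = 1.857×10⁻⁵ mol.
Photon energy at 484 nm: hc/λ = (6.626×10⁻³⁴)(2.998×10⁸)/(484×10⁻⁹) = 4.104×10⁻¹⁹ J.
Energy delivered: (595 W m⁻²)(16.3×10⁻⁴ m²)(359 s) = 348.2 J.
Photons incident: 348.2 / 4.104×10⁻¹⁹ = 8.484×10²⁰, i.e. 8.484×10²⁰/6.022×10²³ = 0.001409 mol.
Photons absorbed: 0.291 × 0.001409 = 4.100×10⁻⁴ mol.
Φ = 1.857×10⁻⁵ mol / 4.100×10⁻⁴ mol photons = 0.045.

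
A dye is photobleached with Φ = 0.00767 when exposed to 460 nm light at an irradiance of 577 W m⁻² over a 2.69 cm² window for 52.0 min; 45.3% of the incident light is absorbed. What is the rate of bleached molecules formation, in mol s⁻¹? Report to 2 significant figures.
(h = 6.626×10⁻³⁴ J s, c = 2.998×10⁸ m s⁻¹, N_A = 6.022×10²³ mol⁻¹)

Photon energy at 460 nm: hc/λ = (6.626×10⁻³⁴)(2.998×10⁸)/(460×10⁻⁹) = 4.318×10⁻¹⁹ J.
Energy delivered: (577 W m⁻²)(2.69×10⁻⁴ m²)(3120 s) = 484.3 J.
Photons incident: 484.3 / 4.318×10⁻¹⁹ = 1.122×10²¹, i.e. 1.122×10²¹/6.022×10²³ = 0.001863 mol.
Photons absorbed: 0.453 × 0.001863 = 8.439×10⁻⁴ mol.
Product formed: 0.00767 × 8.439×10⁻⁴ = 6.473×10⁻⁶ mol.
Rate: 6.473×10⁻⁶ / 3120 s = 2.1×10⁻⁹ mol s⁻¹.

2.1×10⁻⁹ mol s⁻¹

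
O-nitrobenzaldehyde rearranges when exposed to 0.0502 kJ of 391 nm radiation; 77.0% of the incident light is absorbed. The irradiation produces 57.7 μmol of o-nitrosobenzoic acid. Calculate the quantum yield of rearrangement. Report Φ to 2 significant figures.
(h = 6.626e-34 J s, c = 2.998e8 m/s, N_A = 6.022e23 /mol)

Product: 57.7 μmol = 5.77e-5 mol.
Photon energy at 391 nm: hc/λ = (6.626e-34)(2.998e8)/(391e-9) = 5.080e-19 J.
Incident energy: 0.0502 kJ = 50.2 J.
Photons incident: 50.2 / 5.080e-19 = 9.882e19, i.e. 9.882e19/6.022e23 = 1.641e-4 mol.
Photons absorbed: 0.770 × 1.641e-4 = 1.264e-4 mol.
Φ = 5.77e-5 mol / 1.264e-4 mol photons = 0.46.

Φ = 0.46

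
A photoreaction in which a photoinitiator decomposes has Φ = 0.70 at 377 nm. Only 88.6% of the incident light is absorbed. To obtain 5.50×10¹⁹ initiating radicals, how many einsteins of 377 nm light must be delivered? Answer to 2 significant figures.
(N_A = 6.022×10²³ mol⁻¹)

1.5×10⁻⁴ einstein

Product: 5.50×10¹⁹ / 6.022×10²³ = 9.133×10⁻⁵ mol.
Photons that must be absorbed: 9.133×10⁻⁵ / 0.70 = 1.305×10⁻⁴ mol.
Incident photons needed: 1.305×10⁻⁴ / 0.886 = 1.473×10⁻⁴ mol.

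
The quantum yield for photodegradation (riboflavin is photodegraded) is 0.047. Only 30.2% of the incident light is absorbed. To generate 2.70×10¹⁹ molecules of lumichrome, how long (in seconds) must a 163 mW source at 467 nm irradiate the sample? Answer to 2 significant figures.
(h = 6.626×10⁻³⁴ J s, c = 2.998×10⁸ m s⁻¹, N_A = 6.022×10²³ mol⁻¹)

t ≈ 5000 s

Product: 2.70×10¹⁹ / 6.022×10²³ = 4.484×10⁻⁵ mol.
Photons that must be absorbed: 4.484×10⁻⁵ / 0.047 = 9.540×10⁻⁴ mol.
Incident photons needed: 9.540×10⁻⁴ / 0.302 = 0.003159 mol.
Photon energy: hc/λ = 4.254×10⁻¹⁹ J; per mole, 2.562×10⁵ J mol⁻¹.
Energy required: 0.003159 × 2.562×10⁵ = 809.3 J.
Time: 809.3 J / 0.163 W = 5000 s.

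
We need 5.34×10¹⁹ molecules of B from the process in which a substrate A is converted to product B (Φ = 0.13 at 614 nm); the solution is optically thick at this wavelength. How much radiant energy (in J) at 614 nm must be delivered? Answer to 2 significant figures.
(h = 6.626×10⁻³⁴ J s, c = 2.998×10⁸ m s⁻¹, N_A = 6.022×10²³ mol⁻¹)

130 J

Product: 5.34×10¹⁹ / 6.022×10²³ = 8.867×10⁻⁵ mol.
Photons that must be absorbed: 8.867×10⁻⁵ / 0.13 = 6.821×10⁻⁴ mol.
Photon energy: hc/λ = 3.235×10⁻¹⁹ J; per mole, 1.948×10⁵ J mol⁻¹.
Energy required: 6.821×10⁻⁴ × 1.948×10⁵ = 130 J.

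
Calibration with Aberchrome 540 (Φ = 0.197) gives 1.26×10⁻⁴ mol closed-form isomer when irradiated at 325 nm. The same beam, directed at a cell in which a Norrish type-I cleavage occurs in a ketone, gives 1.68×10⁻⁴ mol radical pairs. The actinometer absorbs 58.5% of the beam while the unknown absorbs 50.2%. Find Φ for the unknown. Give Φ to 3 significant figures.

Photons absorbed by the actinometer: 1.26×10⁻⁴ / 0.197 = 6.396×10⁻⁴ mol.
Incident flux: 6.396×10⁻⁴ / 0.585 = 0.001093 einstein.
Absorbed by unknown: 0.502 × 0.001093 = 5.487×10⁻⁴ mol.
Φ(unknown) = 1.68×10⁻⁴ / 5.487×10⁻⁴ = 0.306.

Φ = 0.306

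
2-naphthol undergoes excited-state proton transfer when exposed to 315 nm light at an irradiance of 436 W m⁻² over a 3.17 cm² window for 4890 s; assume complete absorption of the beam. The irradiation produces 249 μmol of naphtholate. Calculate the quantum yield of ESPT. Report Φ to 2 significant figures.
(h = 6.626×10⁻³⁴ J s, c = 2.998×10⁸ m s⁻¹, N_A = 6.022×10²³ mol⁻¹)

Φ = 0.14

Product: 249 μmol = 2.49×10⁻⁴ mol.
Photon energy at 315 nm: hc/λ = (6.626×10⁻³⁴)(2.998×10⁸)/(315×10⁻⁹) = 6.306×10⁻¹⁹ J.
Energy delivered: (436 W m⁻²)(3.17×10⁻⁴ m²)(4890 s) = 675.9 J.
Photons incident: 675.9 / 6.306×10⁻¹⁹ = 1.072×10²¹, i.e. 1.072×10²¹/6.022×10²³ = 0.001780 mol.
Φ = 2.49×10⁻⁴ mol / 0.001780 mol photons = 0.14.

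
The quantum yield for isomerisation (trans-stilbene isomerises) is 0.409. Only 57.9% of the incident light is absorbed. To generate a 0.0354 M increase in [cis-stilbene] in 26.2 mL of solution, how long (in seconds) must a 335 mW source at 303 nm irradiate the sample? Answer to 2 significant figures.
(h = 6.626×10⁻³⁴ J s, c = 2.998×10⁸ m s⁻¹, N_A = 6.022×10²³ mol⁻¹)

Product: (0.0354 M)(0.0262 L) = 9.275×10⁻⁴ mol.
Photons that must be absorbed: 9.275×10⁻⁴ / 0.409 = 0.002268 mol.
Incident photons needed: 0.002268 / 0.579 = 0.003917 mol.
Photon energy: hc/λ = 6.556×10⁻¹⁹ J; per mole, 3.948×10⁵ J mol⁻¹.
Energy required: 0.003917 × 3.948×10⁵ = 1546 J.
Time: 1546 J / 0.335 W = 4600 s.

t ≈ 4600 s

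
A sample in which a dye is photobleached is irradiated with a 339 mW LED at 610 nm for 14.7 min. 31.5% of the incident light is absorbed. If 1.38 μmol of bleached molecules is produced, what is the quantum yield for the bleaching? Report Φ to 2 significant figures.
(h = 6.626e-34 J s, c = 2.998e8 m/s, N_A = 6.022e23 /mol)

Φ = 0.0029

Product: 1.38 μmol = 1.38e-6 mol.
Photon energy at 610 nm: hc/λ = (6.626e-34)(2.998e8)/(610e-9) = 3.257e-19 J.
Energy delivered: (339 mW)(882 s) = 299.0 J.
Photons incident: 299.0 / 3.257e-19 = 9.180e20, i.e. 9.180e20/6.022e23 = 0.001524 mol.
Photons absorbed: 0.315 × 0.001524 = 4.801e-4 mol.
Φ = 1.38e-6 mol / 4.801e-4 mol photons = 0.0029.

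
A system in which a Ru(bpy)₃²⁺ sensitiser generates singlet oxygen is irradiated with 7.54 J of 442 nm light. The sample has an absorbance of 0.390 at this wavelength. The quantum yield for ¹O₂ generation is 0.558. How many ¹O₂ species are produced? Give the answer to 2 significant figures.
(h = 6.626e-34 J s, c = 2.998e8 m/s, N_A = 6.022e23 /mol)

Photon energy at 442 nm: hc/λ = (6.626e-34)(2.998e8)/(442e-9) = 4.494e-19 J.
Photons incident: 7.54 / 4.494e-19 = 1.678e19, i.e. 1.678e19/6.022e23 = 2.786e-5 mol.
Fraction absorbed: 1 − 10^(−0.390) = 0.5926.
Photons absorbed: 0.5926 × 2.786e-5 = 1.651e-5 mol.
Product: Φ × n_abs = 0.558 × 1.651e-5 = 9.213e-6 mol.
As a count: 9.213e-6 × 6.022e23 = 5.5e18.

5.5e18 species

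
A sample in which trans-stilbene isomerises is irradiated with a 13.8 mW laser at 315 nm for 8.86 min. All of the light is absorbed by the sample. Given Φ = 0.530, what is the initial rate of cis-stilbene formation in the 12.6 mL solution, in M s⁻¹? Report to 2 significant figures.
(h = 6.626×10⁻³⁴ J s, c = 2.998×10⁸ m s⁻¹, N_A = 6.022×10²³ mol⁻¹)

1.5×10⁻⁶ M s⁻¹

Photon energy at 315 nm: hc/λ = (6.626×10⁻³⁴)(2.998×10⁸)/(315×10⁻⁹) = 6.306×10⁻¹⁹ J.
Energy delivered: (13.8 mW)(531.6 s) = 7.336 J.
Photons incident: 7.336 / 6.306×10⁻¹⁹ = 1.163×10¹⁹, i.e. 1.163×10¹⁹/6.022×10²³ = 1.931×10⁻⁵ mol.
Product formed: 0.530 × 1.931×10⁻⁵ = 1.023×10⁻⁵ mol.
Rate: 1.023×10⁻⁵ mol / (531.6 s × 0.0126 L) = 1.5×10⁻⁶ M s⁻¹.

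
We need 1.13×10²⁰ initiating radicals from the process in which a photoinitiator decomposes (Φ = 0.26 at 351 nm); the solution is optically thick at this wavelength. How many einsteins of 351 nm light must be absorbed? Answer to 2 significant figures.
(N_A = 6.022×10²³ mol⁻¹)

7.2×10⁻⁴ einstein

Product: 1.13×10²⁰ / 6.022×10²³ = 1.876×10⁻⁴ mol.
Photons that must be absorbed: 1.876×10⁻⁴ / 0.26 = 7.215×10⁻⁴ mol.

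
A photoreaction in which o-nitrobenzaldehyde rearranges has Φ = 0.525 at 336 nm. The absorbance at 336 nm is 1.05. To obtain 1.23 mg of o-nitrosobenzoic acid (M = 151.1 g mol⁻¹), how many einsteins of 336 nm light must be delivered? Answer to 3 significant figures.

1.70×10⁻⁵ einstein

Product: 1.23 mg / 151.1 g mol⁻¹ = 8.140×10⁻⁶ mol.
Photons that must be absorbed: 8.140×10⁻⁶ / 0.525 = 1.550×10⁻⁵ mol.
Fraction absorbed: 1 − 10^(−1.05) = 0.9109.
Incident photons needed: 1.550×10⁻⁵ / 0.9109 = 1.702×10⁻⁵ mol.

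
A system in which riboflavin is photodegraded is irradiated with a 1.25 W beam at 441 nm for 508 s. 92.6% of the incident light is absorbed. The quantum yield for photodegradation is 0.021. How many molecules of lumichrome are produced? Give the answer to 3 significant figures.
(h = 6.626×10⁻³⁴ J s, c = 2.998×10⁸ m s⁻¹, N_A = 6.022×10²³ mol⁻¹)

2.74×10¹⁹ molecules

Photon energy at 441 nm: hc/λ = (6.626×10⁻³⁴)(2.998×10⁸)/(441×10⁻⁹) = 4.504×10⁻¹⁹ J.
Energy delivered: (1.25 W)(508 s) = 635.0 J.
Photons incident: 635.0 / 4.504×10⁻¹⁹ = 1.410×10²¹, i.e. 1.410×10²¹/6.022×10²³ = 0.002341 mol.
Photons absorbed: 0.926 × 0.002341 = 0.002168 mol.
Product: Φ × n_abs = 0.021 × 0.002168 = 4.553×10⁻⁵ mol.
As a count: 4.553×10⁻⁵ × 6.022×10²³ = 2.74×10¹⁹.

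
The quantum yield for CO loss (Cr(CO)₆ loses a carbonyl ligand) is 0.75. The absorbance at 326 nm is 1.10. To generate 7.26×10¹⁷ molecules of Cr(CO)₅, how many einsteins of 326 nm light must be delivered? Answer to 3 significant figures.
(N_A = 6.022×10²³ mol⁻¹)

1.75×10⁻⁶ einstein

Product: 7.26×10¹⁷ / 6.022×10²³ = 1.206×10⁻⁶ mol.
Photons that must be absorbed: 1.206×10⁻⁶ / 0.75 = 1.608×10⁻⁶ mol.
Fraction absorbed: 1 − 10^(−1.10) = 0.9206.
Incident photons needed: 1.608×10⁻⁶ / 0.9206 = 1.747×10⁻⁶ mol.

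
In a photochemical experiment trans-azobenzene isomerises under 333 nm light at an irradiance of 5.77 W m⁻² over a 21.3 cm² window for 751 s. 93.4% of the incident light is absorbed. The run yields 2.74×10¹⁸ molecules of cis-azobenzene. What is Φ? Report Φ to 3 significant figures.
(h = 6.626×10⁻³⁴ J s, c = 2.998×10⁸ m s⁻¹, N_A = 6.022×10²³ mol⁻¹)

Φ = 0.190

Product: 2.74×10¹⁸ / 6.022×10²³ = 4.550×10⁻⁶ mol.
Photon energy at 333 nm: hc/λ = (6.626×10⁻³⁴)(2.998×10⁸)/(333×10⁻⁹) = 5.965×10⁻¹⁹ J.
Energy delivered: (5.77 W m⁻²)(21.3×10⁻⁴ m²)(751 s) = 9.230 J.
Photons incident: 9.230 / 5.965×10⁻¹⁹ = 1.547×10¹⁹, i.e. 1.547×10¹⁹/6.022×10²³ = 2.569×10⁻⁵ mol.
Photons absorbed: 0.934 × 2.569×10⁻⁵ = 2.399×10⁻⁵ mol.
Φ = 4.550×10⁻⁶ mol / 2.399×10⁻⁵ mol photons = 0.190.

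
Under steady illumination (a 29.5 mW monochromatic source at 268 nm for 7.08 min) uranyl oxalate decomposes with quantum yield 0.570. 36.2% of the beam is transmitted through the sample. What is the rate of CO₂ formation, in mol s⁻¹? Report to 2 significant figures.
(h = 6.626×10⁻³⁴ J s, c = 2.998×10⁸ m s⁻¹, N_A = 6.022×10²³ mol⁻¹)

Photon energy at 268 nm: hc/λ = (6.626×10⁻³⁴)(2.998×10⁸)/(268×10⁻⁹) = 7.412×10⁻¹⁹ J.
Energy delivered: (29.5 mW)(424.8 s) = 12.53 J.
Photons incident: 12.53 / 7.412×10⁻¹⁹ = 1.691×10¹⁹, i.e. 1.691×10¹⁹/6.022×10²³ = 2.808×10⁻⁵ mol.
Fraction absorbed: 1 − 36.2/100 = 0.6380.
Photons absorbed: 0.6380 × 2.808×10⁻⁵ = 1.792×10⁻⁵ mol.
Product formed: 0.570 × 1.792×10⁻⁵ = 1.021×10⁻⁵ mol.
Rate: 1.021×10⁻⁵ / 424.8 s = 2.4×10⁻⁸ mol s⁻¹.

2.4×10⁻⁸ mol s⁻¹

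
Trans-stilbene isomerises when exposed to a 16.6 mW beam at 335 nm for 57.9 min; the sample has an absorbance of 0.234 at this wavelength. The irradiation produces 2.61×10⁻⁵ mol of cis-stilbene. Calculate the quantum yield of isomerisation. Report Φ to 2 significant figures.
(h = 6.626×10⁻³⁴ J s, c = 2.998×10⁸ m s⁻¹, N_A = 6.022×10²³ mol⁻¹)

Photon energy at 335 nm: hc/λ = (6.626×10⁻³⁴)(2.998×10⁸)/(335×10⁻⁹) = 5.930×10⁻¹⁹ J.
Energy delivered: (16.6 mW)(3474 s) = 57.67 J.
Photons incident: 57.67 / 5.930×10⁻¹⁹ = 9.725×10¹⁹, i.e. 9.725×10¹⁹/6.022×10²³ = 1.615×10⁻⁴ mol.
Fraction absorbed: 1 − 10^(−0.234) = 0.4166.
Photons absorbed: 0.4166 × 1.615×10⁻⁴ = 6.728×10⁻⁵ mol.
Φ = 2.61×10⁻⁵ mol / 6.728×10⁻⁵ mol photons = 0.39.

Φ = 0.39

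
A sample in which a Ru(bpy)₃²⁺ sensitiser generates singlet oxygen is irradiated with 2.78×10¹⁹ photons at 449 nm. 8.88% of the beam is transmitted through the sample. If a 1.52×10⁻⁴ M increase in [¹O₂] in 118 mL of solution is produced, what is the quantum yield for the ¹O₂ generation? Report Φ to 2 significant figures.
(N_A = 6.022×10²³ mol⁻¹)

Φ = 0.43

Product: (1.52×10⁻⁴ M)(0.118 L) = 1.794×10⁻⁵ mol.
Moles of photons: 2.78×10¹⁹ / 6.022×10²³ = 4.616×10⁻⁵ mol.
Fraction absorbed: 1 − 8.88/100 = 0.9112.
Photons absorbed: 0.9112 × 4.616×10⁻⁵ = 4.206×10⁻⁵ mol.
Φ = 1.794×10⁻⁵ mol / 4.206×10⁻⁵ mol photons = 0.43.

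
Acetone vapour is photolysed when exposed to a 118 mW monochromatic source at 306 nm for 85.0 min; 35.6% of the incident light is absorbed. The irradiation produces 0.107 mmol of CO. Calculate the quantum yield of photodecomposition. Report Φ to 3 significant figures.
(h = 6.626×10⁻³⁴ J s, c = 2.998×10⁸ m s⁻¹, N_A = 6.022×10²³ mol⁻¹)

Product: 0.107 mmol = 1.07×10⁻⁴ mol.
Photon energy at 306 nm: hc/λ = (6.626×10⁻³⁴)(2.998×10⁸)/(306×10⁻⁹) = 6.492×10⁻¹⁹ J.
Energy delivered: (118 mW)(5100 s) = 601.8 J.
Photons incident: 601.8 / 6.492×10⁻¹⁹ = 9.270×10²⁰, i.e. 9.270×10²⁰/6.022×10²³ = 0.001539 mol.
Photons absorbed: 0.356 × 0.001539 = 5.479×10⁻⁴ mol.
Φ = 1.07×10⁻⁴ mol / 5.479×10⁻⁴ mol photons = 0.195.

Φ = 0.195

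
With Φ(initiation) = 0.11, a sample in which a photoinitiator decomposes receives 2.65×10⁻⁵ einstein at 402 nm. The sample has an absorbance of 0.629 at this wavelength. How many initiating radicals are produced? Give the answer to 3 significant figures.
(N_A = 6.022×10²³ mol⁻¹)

Fraction absorbed: 1 − 10^(−0.629) = 0.7650.
Photons absorbed: 0.7650 × 2.65×10⁻⁵ = 2.027×10⁻⁵ mol.
Product: Φ × n_abs = 0.11 × 2.027×10⁻⁵ = 2.230×10⁻⁶ mol.
As a count: 2.230×10⁻⁶ × 6.022×10²³ = 1.34×10¹⁸.

1.34×10¹⁸ initiating radicals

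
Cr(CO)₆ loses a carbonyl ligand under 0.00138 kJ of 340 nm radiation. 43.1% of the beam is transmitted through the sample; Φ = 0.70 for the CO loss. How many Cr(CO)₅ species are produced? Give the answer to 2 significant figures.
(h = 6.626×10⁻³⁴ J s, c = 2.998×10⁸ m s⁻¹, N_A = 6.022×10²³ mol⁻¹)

Photon energy at 340 nm: hc/λ = (6.626×10⁻³⁴)(2.998×10⁸)/(340×10⁻⁹) = 5.843×10⁻¹⁹ J.
Incident energy: 0.00138 kJ = 1.38 J.
Photons incident: 1.38 / 5.843×10⁻¹⁹ = 2.362×10¹⁸, i.e. 2.362×10¹⁸/6.022×10²³ = 3.922×10⁻⁶ mol.
Fraction absorbed: 1 − 43.1/100 = 0.5690.
Photons absorbed: 0.5690 × 3.922×10⁻⁶ = 2.232×10⁻⁶ mol.
Product: Φ × n_abs = 0.70 × 2.232×10⁻⁶ = 1.562×10⁻⁶ mol.
As a count: 1.562×10⁻⁶ × 6.022×10²³ = 9.4×10¹⁷.

9.4×10¹⁷ species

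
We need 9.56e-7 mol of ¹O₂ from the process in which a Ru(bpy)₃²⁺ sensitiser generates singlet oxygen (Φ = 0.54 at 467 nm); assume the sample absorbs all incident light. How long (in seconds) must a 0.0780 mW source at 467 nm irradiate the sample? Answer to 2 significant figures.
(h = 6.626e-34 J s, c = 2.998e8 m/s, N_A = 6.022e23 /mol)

t ≈ 5800 s

Photons that must be absorbed: 9.56e-7 / 0.54 = 1.770e-6 mol.
Photon energy: hc/λ = 4.254e-19 J; per mole, 2.562e5 J mol⁻¹.
Energy required: 1.770e-6 × 2.562e5 = 0.4535 J.
Time: 0.4535 J / 7.8e-05 W = 5800 s.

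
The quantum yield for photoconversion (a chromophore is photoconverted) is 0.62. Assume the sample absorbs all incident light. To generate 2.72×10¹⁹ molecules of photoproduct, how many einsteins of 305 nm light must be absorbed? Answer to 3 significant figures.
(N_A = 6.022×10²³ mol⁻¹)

7.29×10⁻⁵ einstein

Product: 2.72×10¹⁹ / 6.022×10²³ = 4.517×10⁻⁵ mol.
Photons that must be absorbed: 4.517×10⁻⁵ / 0.62 = 7.285×10⁻⁵ mol.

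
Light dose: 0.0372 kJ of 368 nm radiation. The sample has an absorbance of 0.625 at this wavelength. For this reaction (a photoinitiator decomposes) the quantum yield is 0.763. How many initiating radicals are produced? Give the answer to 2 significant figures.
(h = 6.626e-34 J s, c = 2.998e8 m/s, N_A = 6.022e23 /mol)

4.0e19 initiating radicals

Photon energy at 368 nm: hc/λ = (6.626e-34)(2.998e8)/(368e-9) = 5.398e-19 J.
Incident energy: 0.0372 kJ = 37.2 J.
Photons incident: 37.2 / 5.398e-19 = 6.891e19, i.e. 6.891e19/6.022e23 = 1.144e-4 mol.
Fraction absorbed: 1 − 10^(−0.625) = 0.7629.
Photons absorbed: 0.7629 × 1.144e-4 = 8.728e-5 mol.
Product: Φ × n_abs = 0.763 × 8.728e-5 = 6.659e-5 mol.
As a count: 6.659e-5 × 6.022e23 = 4.0e19.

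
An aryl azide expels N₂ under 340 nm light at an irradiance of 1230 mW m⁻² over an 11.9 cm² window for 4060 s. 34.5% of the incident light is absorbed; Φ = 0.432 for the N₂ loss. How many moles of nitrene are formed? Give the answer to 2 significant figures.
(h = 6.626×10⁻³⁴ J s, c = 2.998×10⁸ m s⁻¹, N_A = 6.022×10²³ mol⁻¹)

Photon energy at 340 nm: hc/λ = (6.626×10⁻³⁴)(2.998×10⁸)/(340×10⁻⁹) = 5.843×10⁻¹⁹ J.
Energy delivered: (1230 mW m⁻²)(11.9×10⁻⁴ m²)(4060 s) = 5.943 J.
Photons incident: 5.943 / 5.843×10⁻¹⁹ = 1.017×10¹⁹, i.e. 1.017×10¹⁹/6.022×10²³ = 1.689×10⁻⁵ mol.
Photons absorbed: 0.345 × 1.689×10⁻⁵ = 5.827×10⁻⁶ mol.
Product: Φ × n_abs = 0.432 × 5.827×10⁻⁶ = 2.517×10⁻⁶ mol.

2.5×10⁻⁶ mol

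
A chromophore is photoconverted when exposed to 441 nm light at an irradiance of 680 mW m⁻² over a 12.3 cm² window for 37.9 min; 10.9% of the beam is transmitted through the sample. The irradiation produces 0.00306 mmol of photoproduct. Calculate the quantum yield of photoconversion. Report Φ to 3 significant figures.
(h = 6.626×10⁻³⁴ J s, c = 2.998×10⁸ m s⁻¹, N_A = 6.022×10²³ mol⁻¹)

Φ = 0.490

Product: 0.00306 mmol = 3.06×10⁻⁶ mol.
Photon energy at 441 nm: hc/λ = (6.626×10⁻³⁴)(2.998×10⁸)/(441×10⁻⁹) = 4.504×10⁻¹⁹ J.
Energy delivered: (680 mW m⁻²)(12.3×10⁻⁴ m²)(2274 s) = 1.902 J.
Photons incident: 1.902 / 4.504×10⁻¹⁹ = 4.223×10¹⁸, i.e. 4.223×10¹⁸/6.022×10²³ = 7.013×10⁻⁶ mol.
Fraction absorbed: 1 − 10.9/100 = 0.8910.
Photons absorbed: 0.8910 × 7.013×10⁻⁶ = 6.249×10⁻⁶ mol.
Φ = 3.06×10⁻⁶ mol / 6.249×10⁻⁶ mol photons = 0.490.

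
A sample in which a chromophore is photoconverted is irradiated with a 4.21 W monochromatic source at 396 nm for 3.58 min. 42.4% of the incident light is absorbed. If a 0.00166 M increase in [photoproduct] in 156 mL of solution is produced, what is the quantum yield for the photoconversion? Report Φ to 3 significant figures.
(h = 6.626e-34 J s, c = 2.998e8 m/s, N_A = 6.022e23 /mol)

Φ = 0.204

Product: (0.00166 M)(0.156 L) = 2.590e-4 mol.
Photon energy at 396 nm: hc/λ = (6.626e-34)(2.998e8)/(396e-9) = 5.016e-19 J.
Energy delivered: (4.21 W)(214.8 s) = 904.3 J.
Photons incident: 904.3 / 5.016e-19 = 1.803e21, i.e. 1.803e21/6.022e23 = 0.002994 mol.
Photons absorbed: 0.424 × 0.002994 = 0.001269 mol.
Φ = 2.590e-4 mol / 0.001269 mol photons = 0.204.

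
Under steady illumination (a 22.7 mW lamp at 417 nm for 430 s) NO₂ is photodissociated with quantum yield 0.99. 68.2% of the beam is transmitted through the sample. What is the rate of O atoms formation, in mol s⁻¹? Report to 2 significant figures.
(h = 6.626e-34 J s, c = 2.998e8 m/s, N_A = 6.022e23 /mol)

Photon energy at 417 nm: hc/λ = (6.626e-34)(2.998e8)/(417e-9) = 4.764e-19 J.
Energy delivered: (22.7 mW)(430 s) = 9.761 J.
Photons incident: 9.761 / 4.764e-19 = 2.049e19, i.e. 2.049e19/6.022e23 = 3.403e-5 mol.
Fraction absorbed: 1 − 68.2/100 = 0.3180.
Photons absorbed: 0.3180 × 3.403e-5 = 1.082e-5 mol.
Product formed: 0.99 × 1.082e-5 = 1.071e-5 mol.
Rate: 1.071e-5 / 430 s = 2.5e-8 mol s⁻¹.

2.5e-8 mol s⁻¹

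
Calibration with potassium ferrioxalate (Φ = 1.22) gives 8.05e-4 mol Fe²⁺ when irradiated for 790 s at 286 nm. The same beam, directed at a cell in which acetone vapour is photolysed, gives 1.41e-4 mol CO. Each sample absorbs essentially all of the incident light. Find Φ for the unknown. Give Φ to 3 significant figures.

Φ = 0.214

Photons absorbed by the actinometer: 8.05e-4 / 1.22 = 6.598e-4 mol.
Φ(unknown) = 1.41e-4 / 6.598e-4 = 0.214.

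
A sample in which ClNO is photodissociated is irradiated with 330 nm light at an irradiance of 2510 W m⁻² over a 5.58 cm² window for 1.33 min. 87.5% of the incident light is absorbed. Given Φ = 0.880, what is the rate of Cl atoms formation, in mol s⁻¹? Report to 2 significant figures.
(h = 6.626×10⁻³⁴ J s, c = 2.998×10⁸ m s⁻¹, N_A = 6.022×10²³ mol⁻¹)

3.0×10⁻⁶ mol s⁻¹

Photon energy at 330 nm: hc/λ = (6.626×10⁻³⁴)(2.998×10⁸)/(330×10⁻⁹) = 6.020×10⁻¹⁹ J.
Energy delivered: (2510 W m⁻²)(5.58×10⁻⁴ m²)(79.8 s) = 111.8 J.
Photons incident: 111.8 / 6.020×10⁻¹⁹ = 1.857×10²⁰, i.e. 1.857×10²⁰/6.022×10²³ = 3.084×10⁻⁴ mol.
Photons absorbed: 0.875 × 3.084×10⁻⁴ = 2.699×10⁻⁴ mol.
Product formed: 0.880 × 2.699×10⁻⁴ = 2.375×10⁻⁴ mol.
Rate: 2.375×10⁻⁴ / 79.8 s = 3.0×10⁻⁶ mol s⁻¹.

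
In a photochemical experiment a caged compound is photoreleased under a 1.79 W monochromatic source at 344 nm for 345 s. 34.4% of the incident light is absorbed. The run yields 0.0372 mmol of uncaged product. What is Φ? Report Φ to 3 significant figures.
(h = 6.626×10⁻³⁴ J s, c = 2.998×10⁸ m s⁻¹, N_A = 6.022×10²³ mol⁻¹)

Product: 0.0372 mmol = 3.72×10⁻⁵ mol.
Photon energy at 344 nm: hc/λ = (6.626×10⁻³⁴)(2.998×10⁸)/(344×10⁻⁹) = 5.775×10⁻¹⁹ J.
Energy delivered: (1.79 W)(345 s) = 617.6 J.
Photons incident: 617.6 / 5.775×10⁻¹⁹ = 1.069×10²¹, i.e. 1.069×10²¹/6.022×10²³ = 0.001775 mol.
Photons absorbed: 0.344 × 0.001775 = 6.106×10⁻⁴ mol.
Φ = 3.72×10⁻⁵ mol / 6.106×10⁻⁴ mol photons = 0.0609.

Φ = 0.0609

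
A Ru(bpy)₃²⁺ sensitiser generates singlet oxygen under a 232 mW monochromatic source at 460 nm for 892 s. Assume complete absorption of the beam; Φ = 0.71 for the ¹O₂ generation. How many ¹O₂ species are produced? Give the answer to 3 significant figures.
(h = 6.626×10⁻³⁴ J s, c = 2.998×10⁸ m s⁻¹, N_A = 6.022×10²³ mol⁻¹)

3.40×10²⁰ species

Photon energy at 460 nm: hc/λ = (6.626×10⁻³⁴)(2.998×10⁸)/(460×10⁻⁹) = 4.318×10⁻¹⁹ J.
Energy delivered: (232 mW)(892 s) = 206.9 J.
Photons incident: 206.9 / 4.318×10⁻¹⁹ = 4.792×10²⁰, i.e. 4.792×10²⁰/6.022×10²³ = 7.957×10⁻⁴ mol.
Product: Φ × n_abs = 0.71 × 7.957×10⁻⁴ = 5.649×10⁻⁴ mol.
As a count: 5.649×10⁻⁴ × 6.022×10²³ = 3.40×10²⁰.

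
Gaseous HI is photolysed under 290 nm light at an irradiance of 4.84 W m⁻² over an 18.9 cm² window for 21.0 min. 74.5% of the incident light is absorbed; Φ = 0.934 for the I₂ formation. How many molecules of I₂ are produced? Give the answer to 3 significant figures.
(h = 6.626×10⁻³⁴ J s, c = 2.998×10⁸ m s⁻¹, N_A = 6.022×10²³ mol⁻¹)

1.17×10¹⁹ molecules

Photon energy at 290 nm: hc/λ = (6.626×10⁻³⁴)(2.998×10⁸)/(290×10⁻⁹) = 6.850×10⁻¹⁹ J.
Energy delivered: (4.84 W m⁻²)(18.9×10⁻⁴ m²)(1260 s) = 11.53 J.
Photons incident: 11.53 / 6.850×10⁻¹⁹ = 1.683×10¹⁹, i.e. 1.683×10¹⁹/6.022×10²³ = 2.795×10⁻⁵ mol.
Photons absorbed: 0.745 × 2.795×10⁻⁵ = 2.082×10⁻⁵ mol.
Product: Φ × n_abs = 0.934 × 2.082×10⁻⁵ = 1.945×10⁻⁵ mol.
As a count: 1.945×10⁻⁵ × 6.022×10²³ = 1.17×10¹⁹.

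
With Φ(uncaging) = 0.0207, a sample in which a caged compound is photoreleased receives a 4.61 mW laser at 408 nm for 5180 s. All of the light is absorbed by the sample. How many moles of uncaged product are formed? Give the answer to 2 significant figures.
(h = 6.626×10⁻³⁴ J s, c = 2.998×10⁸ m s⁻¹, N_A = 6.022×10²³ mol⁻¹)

1.7×10⁻⁶ mol

Photon energy at 408 nm: hc/λ = (6.626×10⁻³⁴)(2.998×10⁸)/(408×10⁻⁹) = 4.869×10⁻¹⁹ J.
Energy delivered: (4.61 mW)(5180 s) = 23.88 J.
Photons incident: 23.88 / 4.869×10⁻¹⁹ = 4.904×10¹⁹, i.e. 4.904×10¹⁹/6.022×10²³ = 8.143×10⁻⁵ mol.
Product: Φ × n_abs = 0.0207 × 8.143×10⁻⁵ = 1.686×10⁻⁶ mol.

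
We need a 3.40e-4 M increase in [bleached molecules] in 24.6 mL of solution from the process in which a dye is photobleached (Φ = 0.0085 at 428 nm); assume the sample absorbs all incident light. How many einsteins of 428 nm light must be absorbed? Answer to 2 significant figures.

Product: (3.40e-4 M)(0.0246 L) = 8.364e-6 mol.
Photons that must be absorbed: 8.364e-6 / 0.0085 = 9.840e-4 mol.

9.8e-4 einstein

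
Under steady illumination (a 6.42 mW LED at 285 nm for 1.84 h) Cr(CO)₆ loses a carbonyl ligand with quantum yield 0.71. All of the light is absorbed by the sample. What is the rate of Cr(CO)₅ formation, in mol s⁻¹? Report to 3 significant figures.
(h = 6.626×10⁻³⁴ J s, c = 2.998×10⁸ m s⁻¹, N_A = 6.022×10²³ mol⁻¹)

Photon energy at 285 nm: hc/λ = (6.626×10⁻³⁴)(2.998×10⁸)/(285×10⁻⁹) = 6.970×10⁻¹⁹ J.
Energy delivered: (6.42 mW)(6624 s) = 42.53 J.
Photons incident: 42.53 / 6.970×10⁻¹⁹ = 6.102×10¹⁹, i.e. 6.102×10¹⁹/6.022×10²³ = 1.013×10⁻⁴ mol.
Product formed: 0.71 × 1.013×10⁻⁴ = 7.192×10⁻⁵ mol.
Rate: 7.192×10⁻⁵ / 6624 s = 1.09×10⁻⁸ mol s⁻¹.

1.09×10⁻⁸ mol s⁻¹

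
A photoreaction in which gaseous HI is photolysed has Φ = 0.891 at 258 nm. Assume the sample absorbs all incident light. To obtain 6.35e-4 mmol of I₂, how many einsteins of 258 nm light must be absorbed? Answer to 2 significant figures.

7.1e-7 einstein

Product: 6.35e-4 mmol = 6.35e-7 mol.
Photons that must be absorbed: 6.35e-7 / 0.891 = 7.127e-7 mol.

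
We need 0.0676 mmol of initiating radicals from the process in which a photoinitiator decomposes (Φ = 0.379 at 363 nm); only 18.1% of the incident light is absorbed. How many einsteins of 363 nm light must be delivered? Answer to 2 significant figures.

9.9e-4 einstein

Product: 0.0676 mmol = 6.76e-5 mol.
Photons that must be absorbed: 6.76e-5 / 0.379 = 1.784e-4 mol.
Incident photons needed: 1.784e-4 / 0.181 = 9.856e-4 mol.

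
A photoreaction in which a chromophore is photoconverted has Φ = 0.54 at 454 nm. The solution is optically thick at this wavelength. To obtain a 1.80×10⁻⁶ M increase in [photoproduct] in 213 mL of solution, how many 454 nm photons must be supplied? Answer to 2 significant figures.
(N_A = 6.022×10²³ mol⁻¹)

4.3×10¹⁷ photons

Product: (1.80×10⁻⁶ M)(0.213 L) = 3.834×10⁻⁷ mol.
Photons that must be absorbed: 3.834×10⁻⁷ / 0.54 = 7.100×10⁻⁷ mol.
Photon count: 7.100×10⁻⁷ × 6.022×10²³ = 4.3×10¹⁷.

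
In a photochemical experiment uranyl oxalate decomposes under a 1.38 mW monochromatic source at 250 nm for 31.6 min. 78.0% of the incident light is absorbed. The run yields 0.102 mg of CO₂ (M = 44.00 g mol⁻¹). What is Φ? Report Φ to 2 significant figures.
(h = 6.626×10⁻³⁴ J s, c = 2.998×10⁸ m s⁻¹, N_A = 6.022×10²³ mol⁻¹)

Product: 0.102 mg / 44.00 g mol⁻¹ = 2.318×10⁻⁶ mol.
Photon energy at 250 nm: hc/λ = (6.626×10⁻³⁴)(2.998×10⁸)/(250×10⁻⁹) = 7.946×10⁻¹⁹ J.
Energy delivered: (1.38 mW)(1896 s) = 2.616 J.
Photons incident: 2.616 / 7.946×10⁻¹⁹ = 3.292×10¹⁸, i.e. 3.292×10¹⁸/6.022×10²³ = 5.467×10⁻⁶ mol.
Photons absorbed: 0.780 × 5.467×10⁻⁶ = 4.264×10⁻⁶ mol.
Φ = 2.318×10⁻⁶ mol / 4.264×10⁻⁶ mol photons = 0.54.

Φ = 0.54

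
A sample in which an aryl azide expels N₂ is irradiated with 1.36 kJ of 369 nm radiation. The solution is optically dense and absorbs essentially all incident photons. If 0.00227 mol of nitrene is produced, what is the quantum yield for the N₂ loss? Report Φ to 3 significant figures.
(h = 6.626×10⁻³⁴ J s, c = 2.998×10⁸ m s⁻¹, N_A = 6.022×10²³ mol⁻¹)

Photon energy at 369 nm: hc/λ = (6.626×10⁻³⁴)(2.998×10⁸)/(369×10⁻⁹) = 5.383×10⁻¹⁹ J.
Incident energy: 1.36 kJ = 1360 J.
Photons incident: 1360 / 5.383×10⁻¹⁹ = 2.526×10²¹, i.e. 2.526×10²¹/6.022×10²³ = 0.004195 mol.
Φ = 0.00227 mol / 0.004195 mol photons = 0.541.

Φ = 0.541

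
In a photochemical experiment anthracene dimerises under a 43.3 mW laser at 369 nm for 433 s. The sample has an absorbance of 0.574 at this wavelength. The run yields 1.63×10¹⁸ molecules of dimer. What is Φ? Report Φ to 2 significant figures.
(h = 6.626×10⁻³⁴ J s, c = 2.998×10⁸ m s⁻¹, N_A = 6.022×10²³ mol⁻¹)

Φ = 0.064

Product: 1.63×10¹⁸ / 6.022×10²³ = 2.707×10⁻⁶ mol.
Photon energy at 369 nm: hc/λ = (6.626×10⁻³⁴)(2.998×10⁸)/(369×10⁻⁹) = 5.383×10⁻¹⁹ J.
Energy delivered: (43.3 mW)(433 s) = 18.75 J.
Photons incident: 18.75 / 5.383×10⁻¹⁹ = 3.483×10¹⁹, i.e. 3.483×10¹⁹/6.022×10²³ = 5.784×10⁻⁵ mol.
Fraction absorbed: 1 − 10^(−0.574) = 0.7333.
Photons absorbed: 0.7333 × 5.784×10⁻⁵ = 4.241×10⁻⁵ mol.
Φ = 2.707×10⁻⁶ mol / 4.241×10⁻⁵ mol photons = 0.064.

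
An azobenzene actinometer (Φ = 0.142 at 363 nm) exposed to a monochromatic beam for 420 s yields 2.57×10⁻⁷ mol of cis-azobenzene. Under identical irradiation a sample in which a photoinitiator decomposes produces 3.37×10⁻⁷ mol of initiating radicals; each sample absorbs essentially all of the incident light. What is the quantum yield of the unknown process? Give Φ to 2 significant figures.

Φ = 0.19

Photons absorbed by the actinometer: 2.57×10⁻⁷ / 0.142 = 1.810×10⁻⁶ mol.
Φ(unknown) = 3.37×10⁻⁷ / 1.810×10⁻⁶ = 0.19.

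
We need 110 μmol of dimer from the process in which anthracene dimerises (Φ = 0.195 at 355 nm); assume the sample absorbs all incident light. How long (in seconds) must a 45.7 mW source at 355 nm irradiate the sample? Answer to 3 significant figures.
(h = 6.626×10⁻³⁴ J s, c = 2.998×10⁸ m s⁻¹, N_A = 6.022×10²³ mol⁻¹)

Product: 110 μmol = 1.10×10⁻⁴ mol.
Photons that must be absorbed: 1.10×10⁻⁴ / 0.195 = 5.641×10⁻⁴ mol.
Photon energy: hc/λ = 5.596×10⁻¹⁹ J; per mole, 3.370×10⁵ J mol⁻¹.
Energy required: 5.641×10⁻⁴ × 3.370×10⁵ = 190.1 J.
Time: 190.1 J / 0.0457 W = 4160 s.

t ≈ 4160 s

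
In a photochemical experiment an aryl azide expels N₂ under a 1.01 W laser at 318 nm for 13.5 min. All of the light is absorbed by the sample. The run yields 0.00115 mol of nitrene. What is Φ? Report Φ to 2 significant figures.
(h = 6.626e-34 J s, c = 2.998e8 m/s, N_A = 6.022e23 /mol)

Photon energy at 318 nm: hc/λ = (6.626e-34)(2.998e8)/(318e-9) = 6.247e-19 J.
Energy delivered: (1.01 W)(810 s) = 818.1 J.
Photons incident: 818.1 / 6.247e-19 = 1.310e21, i.e. 1.310e21/6.022e23 = 0.002175 mol.
Φ = 0.00115 mol / 0.002175 mol photons = 0.53.

Φ = 0.53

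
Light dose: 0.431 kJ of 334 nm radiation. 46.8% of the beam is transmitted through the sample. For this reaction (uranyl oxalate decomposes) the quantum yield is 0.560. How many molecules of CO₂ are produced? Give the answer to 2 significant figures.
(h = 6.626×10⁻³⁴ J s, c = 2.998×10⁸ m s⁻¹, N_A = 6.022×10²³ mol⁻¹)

2.2×10²⁰ molecules

Photon energy at 334 nm: hc/λ = (6.626×10⁻³⁴)(2.998×10⁸)/(334×10⁻⁹) = 5.948×10⁻¹⁹ J.
Incident energy: 0.431 kJ = 431 J.
Photons incident: 431 / 5.948×10⁻¹⁹ = 7.246×10²⁰, i.e. 7.246×10²⁰/6.022×10²³ = 0.001203 mol.
Fraction absorbed: 1 − 46.8/100 = 0.5320.
Photons absorbed: 0.5320 × 0.001203 = 6.400×10⁻⁴ mol.
Product: Φ × n_abs = 0.560 × 6.400×10⁻⁴ = 3.584×10⁻⁴ mol.
As a count: 3.584×10⁻⁴ × 6.022×10²³ = 2.2×10²⁰.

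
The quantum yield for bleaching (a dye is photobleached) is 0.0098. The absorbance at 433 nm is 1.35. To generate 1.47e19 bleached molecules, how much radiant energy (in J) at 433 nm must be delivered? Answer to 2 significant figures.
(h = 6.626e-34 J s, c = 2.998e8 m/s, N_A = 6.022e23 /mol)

720 J

Product: 1.47e19 / 6.022e23 = 2.441e-5 mol.
Photons that must be absorbed: 2.441e-5 / 0.0098 = 0.002491 mol.
Fraction absorbed: 1 − 10^(−1.35) = 0.9553.
Incident photons needed: 0.002491 / 0.9553 = 0.002608 mol.
Photon energy: hc/λ = 4.588e-19 J; per mole, 2.763e5 J mol⁻¹.
Energy required: 0.002608 × 2.763e5 = 720 J.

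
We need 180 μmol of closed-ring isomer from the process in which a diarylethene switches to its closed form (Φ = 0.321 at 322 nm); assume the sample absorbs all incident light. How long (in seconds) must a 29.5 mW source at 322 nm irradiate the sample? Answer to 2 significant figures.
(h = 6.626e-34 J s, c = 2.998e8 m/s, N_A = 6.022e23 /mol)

t ≈ 7100 s

Product: 180 μmol = 1.80e-4 mol.
Photons that must be absorbed: 1.80e-4 / 0.321 = 5.607e-4 mol.
Photon energy: hc/λ = 6.169e-19 J; per mole, 3.715e5 J mol⁻¹.
Energy required: 5.607e-4 × 3.715e5 = 208.3 J.
Time: 208.3 J / 0.0295 W = 7100 s.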